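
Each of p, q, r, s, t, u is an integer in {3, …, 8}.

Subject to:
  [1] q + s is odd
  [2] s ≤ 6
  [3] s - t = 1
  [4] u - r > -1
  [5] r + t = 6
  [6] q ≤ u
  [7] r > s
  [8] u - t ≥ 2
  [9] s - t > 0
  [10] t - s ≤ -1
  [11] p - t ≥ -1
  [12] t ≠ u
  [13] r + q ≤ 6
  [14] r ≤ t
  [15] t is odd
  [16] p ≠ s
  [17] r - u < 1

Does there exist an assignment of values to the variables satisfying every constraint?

Constraints 7, 10, and 14 give s < r, r ≤ t, t < s. Chaining: s < r ≤ t < s, which forces s < s — impossible.

Unsatisfiable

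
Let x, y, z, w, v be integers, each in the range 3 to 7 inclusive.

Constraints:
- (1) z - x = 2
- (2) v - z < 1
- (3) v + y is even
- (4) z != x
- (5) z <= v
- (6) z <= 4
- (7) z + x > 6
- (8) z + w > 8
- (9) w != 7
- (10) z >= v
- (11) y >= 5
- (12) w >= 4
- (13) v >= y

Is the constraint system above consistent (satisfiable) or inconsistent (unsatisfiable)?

Unsatisfiable

From constraints 11 and 13: v ≥ y and y ≥ 5, so v ≥ 5. From constraints 6 and 10: v ≤ z and z ≤ 4, so v ≤ 4. But 4 < 5, so no value of v works.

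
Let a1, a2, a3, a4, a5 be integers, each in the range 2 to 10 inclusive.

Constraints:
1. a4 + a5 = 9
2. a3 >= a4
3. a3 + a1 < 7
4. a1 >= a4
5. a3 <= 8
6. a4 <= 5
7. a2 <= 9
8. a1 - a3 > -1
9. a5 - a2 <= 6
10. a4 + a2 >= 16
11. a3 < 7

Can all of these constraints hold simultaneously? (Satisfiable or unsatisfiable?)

Unsatisfiable

From constraint 6: a4 ≤ 5. From constraint 7: a2 ≤ 9. Hence a4 + a2 ≤ 14. But constraint 10 requires a4 + a2 ≥ 16, and 16 > 14. Contradiction.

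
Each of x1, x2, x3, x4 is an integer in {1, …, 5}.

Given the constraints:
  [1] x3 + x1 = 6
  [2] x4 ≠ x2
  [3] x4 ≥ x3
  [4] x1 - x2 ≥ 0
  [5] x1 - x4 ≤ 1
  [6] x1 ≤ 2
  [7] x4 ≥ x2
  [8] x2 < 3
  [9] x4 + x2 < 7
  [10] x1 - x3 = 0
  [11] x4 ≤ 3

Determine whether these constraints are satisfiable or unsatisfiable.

Unsatisfiable

From constraints 3 and 11: x3 ≤ x4 ≤ 3. From constraint 6: x1 ≤ 2. Hence x3 + x1 ≤ 5. But constraint 1 requires x3 + x1 = 6, and 6 > 5. Contradiction.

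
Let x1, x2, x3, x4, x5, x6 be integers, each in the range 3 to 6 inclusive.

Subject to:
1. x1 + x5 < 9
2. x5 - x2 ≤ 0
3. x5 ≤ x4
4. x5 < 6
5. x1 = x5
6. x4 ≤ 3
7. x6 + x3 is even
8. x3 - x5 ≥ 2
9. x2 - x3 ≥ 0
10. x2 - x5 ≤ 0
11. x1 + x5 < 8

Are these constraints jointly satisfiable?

Unsatisfiable

Constraints 8, 9, and 10 give x3 − x5 ≥ 2, x5 − x2 ≥ 0, x2 − x3 ≥ 0.
Adding all 3 inequalities: the left sides telescope to 0, and the right sides sum to 2 + 0 + 0 = 2. So 0 ≥ 2, which is false.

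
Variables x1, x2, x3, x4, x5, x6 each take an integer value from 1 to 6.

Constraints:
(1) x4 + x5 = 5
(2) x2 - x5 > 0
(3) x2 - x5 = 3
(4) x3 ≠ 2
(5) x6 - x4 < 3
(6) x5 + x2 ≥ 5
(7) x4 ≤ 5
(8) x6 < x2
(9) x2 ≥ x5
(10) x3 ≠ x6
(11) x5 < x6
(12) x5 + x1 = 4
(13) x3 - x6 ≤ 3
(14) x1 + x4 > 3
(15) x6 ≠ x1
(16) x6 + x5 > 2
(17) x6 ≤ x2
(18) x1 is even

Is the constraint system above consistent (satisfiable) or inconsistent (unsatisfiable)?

Satisfiable

Try x1 = 2, x2 = 5, x3 = 5, x4 = 3, x5 = 2, x6 = 3.
Check constraint 1: x4 + x5 = 5; constraint 2: x2 - x5 = 3; constraint 3: x2 - x5 = 3. The remaining constraints are straightforward to verify.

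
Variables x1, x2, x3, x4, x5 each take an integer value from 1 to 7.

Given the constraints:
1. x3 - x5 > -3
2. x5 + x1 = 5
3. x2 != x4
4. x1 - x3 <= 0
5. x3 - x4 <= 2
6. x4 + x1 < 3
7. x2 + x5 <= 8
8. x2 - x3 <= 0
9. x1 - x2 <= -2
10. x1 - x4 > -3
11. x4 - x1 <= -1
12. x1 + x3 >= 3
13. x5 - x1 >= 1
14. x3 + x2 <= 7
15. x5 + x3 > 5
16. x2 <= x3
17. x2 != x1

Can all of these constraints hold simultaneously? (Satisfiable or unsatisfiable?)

Unsatisfiable

Constraints 5, 8, 9, and 11 give x2 − x1 ≥ 2, x1 − x4 ≥ 1, x4 − x3 ≥ -2, x3 − x2 ≥ 0.
Adding all 4 inequalities: the left sides telescope to 0, and the right sides sum to 2 + 1 + (-2) + 0 = 1. So 0 ≥ 1, which is false.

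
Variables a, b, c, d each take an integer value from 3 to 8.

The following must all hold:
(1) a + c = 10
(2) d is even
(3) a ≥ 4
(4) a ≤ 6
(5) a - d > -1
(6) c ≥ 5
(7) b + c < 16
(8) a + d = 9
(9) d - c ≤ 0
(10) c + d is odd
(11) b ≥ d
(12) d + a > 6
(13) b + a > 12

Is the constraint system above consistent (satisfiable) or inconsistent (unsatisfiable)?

Take a = 5, b = 8, c = 5, d = 4. Then constraint 1: a + c = 10; constraint 5: a - d = 1, and every other listed constraint is also met.

Satisfiable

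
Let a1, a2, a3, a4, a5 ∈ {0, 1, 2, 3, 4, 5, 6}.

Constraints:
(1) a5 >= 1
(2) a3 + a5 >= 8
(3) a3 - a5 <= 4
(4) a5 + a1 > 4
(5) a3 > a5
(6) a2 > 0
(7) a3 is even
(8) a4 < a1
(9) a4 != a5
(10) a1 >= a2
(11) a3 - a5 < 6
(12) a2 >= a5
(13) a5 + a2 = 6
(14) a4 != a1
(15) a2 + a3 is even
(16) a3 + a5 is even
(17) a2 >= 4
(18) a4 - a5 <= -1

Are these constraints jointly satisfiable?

Satisfiable

Try a1 = 4, a2 = 4, a3 = 6, a4 = 0, a5 = 2.
Check constraint 2: a3 + a5 = 8; constraint 3: a3 - a5 = 4; constraint 4: a5 + a1 = 6. The remaining constraints are straightforward to verify.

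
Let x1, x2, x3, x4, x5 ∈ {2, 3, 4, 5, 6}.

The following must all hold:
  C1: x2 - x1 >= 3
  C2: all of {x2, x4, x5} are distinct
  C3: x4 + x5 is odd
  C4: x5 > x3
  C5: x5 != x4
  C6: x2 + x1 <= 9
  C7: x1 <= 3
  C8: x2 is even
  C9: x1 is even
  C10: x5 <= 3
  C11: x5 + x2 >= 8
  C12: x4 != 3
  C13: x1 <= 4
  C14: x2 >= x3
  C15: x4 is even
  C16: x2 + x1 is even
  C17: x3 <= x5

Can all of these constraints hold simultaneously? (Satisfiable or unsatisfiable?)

Satisfiable

One satisfying assignment is x1 = 2, x2 = 6, x3 = 2, x4 = 4, x5 = 3.
For the less obvious constraints — constraint 1: x2 - x1 = 4; constraint 6: x2 + x1 = 8 — and the others hold by inspection.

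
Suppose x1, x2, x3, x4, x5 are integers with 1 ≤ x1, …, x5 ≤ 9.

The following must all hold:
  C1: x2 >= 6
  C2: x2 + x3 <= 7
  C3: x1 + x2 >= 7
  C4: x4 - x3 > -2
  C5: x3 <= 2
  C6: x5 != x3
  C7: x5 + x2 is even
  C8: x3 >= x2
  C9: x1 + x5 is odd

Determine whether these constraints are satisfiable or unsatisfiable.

From constraints 1 and 8: x3 ≥ x2 and x2 ≥ 6, so x3 ≥ 6. From constraint 5: x3 ≤ 2. But 2 < 6, so no value of x3 works.

Unsatisfiable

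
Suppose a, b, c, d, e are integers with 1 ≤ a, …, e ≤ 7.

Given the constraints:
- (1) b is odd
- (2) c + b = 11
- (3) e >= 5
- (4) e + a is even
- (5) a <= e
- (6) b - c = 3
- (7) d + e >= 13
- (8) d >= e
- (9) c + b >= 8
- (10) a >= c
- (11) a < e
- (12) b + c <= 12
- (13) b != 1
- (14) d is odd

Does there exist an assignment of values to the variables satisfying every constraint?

Setting (a, b, c, d, e) = (5, 7, 4, 7, 7) satisfies everything: constraint 2: c + b = 11; constraint 6: b - c = 3, and the others follow.

Satisfiable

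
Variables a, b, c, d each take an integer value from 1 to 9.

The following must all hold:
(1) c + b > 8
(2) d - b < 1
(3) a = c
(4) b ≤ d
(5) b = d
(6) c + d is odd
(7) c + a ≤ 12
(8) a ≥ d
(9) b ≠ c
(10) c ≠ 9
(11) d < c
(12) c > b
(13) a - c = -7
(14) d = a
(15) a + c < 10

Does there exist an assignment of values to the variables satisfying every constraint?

From constraints 3, 5, and 14, b = d = a = c, so b = c. But constraint 9 says b ≠ c. Contradiction.

Unsatisfiable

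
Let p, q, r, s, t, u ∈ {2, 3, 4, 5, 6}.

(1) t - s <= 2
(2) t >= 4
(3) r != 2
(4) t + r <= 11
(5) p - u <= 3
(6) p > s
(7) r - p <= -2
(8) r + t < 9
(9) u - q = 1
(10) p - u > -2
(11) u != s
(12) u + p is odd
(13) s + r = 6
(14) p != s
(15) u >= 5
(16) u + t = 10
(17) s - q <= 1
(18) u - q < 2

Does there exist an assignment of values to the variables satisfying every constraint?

Take p = 6, q = 4, r = 3, s = 3, t = 5, u = 5. Then constraint 1: t - s = 2; constraint 4: t + r = 8; constraint 5: p - u = 1, and every other listed constraint is also met.

Satisfiable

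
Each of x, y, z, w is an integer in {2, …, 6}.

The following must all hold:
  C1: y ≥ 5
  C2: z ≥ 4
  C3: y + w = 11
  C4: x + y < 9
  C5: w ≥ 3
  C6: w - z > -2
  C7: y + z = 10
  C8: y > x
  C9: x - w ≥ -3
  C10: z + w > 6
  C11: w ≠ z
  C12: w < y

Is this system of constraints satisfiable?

Satisfiable

Try x = 2, y = 6, z = 4, w = 5.
Check constraint 3: y + w = 11; constraint 4: x + y = 8; constraint 6: w - z = 1. The remaining constraints are straightforward to verify.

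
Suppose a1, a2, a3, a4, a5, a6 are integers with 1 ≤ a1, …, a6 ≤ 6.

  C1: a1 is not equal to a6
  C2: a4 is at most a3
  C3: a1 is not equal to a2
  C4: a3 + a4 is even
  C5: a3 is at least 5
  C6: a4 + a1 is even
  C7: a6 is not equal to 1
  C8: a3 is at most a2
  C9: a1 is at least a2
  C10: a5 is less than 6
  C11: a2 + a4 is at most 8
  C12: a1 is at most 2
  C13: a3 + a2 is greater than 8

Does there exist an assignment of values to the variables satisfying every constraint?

Unsatisfiable

From constraints 5 and 8: a2 ≥ a3 and a3 ≥ 5, so a2 ≥ 5. From constraints 9 and 12: a2 ≤ a1 and a1 ≤ 2, so a2 ≤ 2. But 2 < 5, so no value of a2 works.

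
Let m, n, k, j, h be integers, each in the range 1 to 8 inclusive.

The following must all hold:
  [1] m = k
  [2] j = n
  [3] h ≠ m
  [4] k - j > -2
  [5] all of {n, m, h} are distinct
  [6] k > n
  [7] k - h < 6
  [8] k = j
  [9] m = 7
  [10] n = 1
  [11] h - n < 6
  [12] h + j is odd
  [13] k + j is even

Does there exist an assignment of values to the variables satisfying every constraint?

Constraint 9 fixes m = 7 and constraint 10 fixes n = 1. Constraints 1, 2, and 8 give m = k = j = n, so m = n. But 7 ≠ 1 — contradiction.

Unsatisfiable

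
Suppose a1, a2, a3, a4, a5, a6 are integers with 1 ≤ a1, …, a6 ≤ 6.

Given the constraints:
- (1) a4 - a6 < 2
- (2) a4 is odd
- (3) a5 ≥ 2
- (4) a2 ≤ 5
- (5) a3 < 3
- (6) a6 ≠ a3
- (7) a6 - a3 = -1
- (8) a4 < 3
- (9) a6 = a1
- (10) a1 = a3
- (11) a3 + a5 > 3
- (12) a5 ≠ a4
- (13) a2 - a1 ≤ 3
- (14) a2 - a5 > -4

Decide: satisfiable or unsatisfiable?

From constraints 9 and 10, a6 = a1 = a3, so a6 = a3. But constraint 6 says a6 ≠ a3. Contradiction.

Unsatisfiable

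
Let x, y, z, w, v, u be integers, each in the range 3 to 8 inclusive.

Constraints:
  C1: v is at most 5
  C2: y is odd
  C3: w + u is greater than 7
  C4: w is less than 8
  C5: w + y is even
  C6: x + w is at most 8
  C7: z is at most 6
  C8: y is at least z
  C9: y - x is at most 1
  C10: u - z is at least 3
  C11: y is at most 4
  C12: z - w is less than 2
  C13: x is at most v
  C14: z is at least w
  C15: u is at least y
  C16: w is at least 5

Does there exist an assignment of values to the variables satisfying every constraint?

Unsatisfiable

From constraints 14 and 16: z ≥ w and w ≥ 5, so z ≥ 5. From constraints 8 and 11: z ≤ y and y ≤ 4, so z ≤ 4. But 4 < 5, so no value of z works.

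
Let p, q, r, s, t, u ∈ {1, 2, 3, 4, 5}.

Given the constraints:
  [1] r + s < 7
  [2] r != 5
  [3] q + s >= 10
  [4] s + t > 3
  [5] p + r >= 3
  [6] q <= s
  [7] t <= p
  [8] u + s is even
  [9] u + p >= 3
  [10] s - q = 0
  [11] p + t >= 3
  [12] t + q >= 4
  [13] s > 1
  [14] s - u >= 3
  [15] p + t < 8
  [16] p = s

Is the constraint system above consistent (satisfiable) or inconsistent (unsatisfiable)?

Try p = 5, q = 5, r = 1, s = 5, t = 1, u = 1.
Check constraint 1: r + s = 6; constraint 3: q + s = 10; constraint 4: s + t = 6. The remaining constraints are straightforward to verify.

Satisfiable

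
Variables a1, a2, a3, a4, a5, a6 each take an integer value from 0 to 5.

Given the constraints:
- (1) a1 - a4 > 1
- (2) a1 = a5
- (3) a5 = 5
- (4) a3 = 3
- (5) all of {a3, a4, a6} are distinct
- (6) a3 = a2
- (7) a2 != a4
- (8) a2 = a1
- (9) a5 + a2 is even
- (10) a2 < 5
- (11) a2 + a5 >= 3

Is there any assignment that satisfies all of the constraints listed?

Unsatisfiable

Constraint 4 fixes a3 = 3 and constraint 3 fixes a5 = 5. Constraints 2, 6, and 8 give a3 = a2 = a1 = a5, so a3 = a5. But 3 ≠ 5 — contradiction.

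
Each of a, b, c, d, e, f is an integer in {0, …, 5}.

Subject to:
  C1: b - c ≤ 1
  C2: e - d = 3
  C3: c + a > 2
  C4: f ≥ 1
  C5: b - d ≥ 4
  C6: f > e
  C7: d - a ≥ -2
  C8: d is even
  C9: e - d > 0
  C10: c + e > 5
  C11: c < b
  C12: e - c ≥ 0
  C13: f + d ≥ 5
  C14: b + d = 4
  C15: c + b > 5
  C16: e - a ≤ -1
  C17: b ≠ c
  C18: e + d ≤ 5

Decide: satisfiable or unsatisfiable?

Unsatisfiable

Constraints 1, 5, 7, 12, and 16 give b − d ≥ 4, d − a ≥ -2, a − e ≥ 1, e − c ≥ 0, c − b ≥ -1.
Adding all 5 inequalities: the left sides telescope to 0, and the right sides sum to 4 + (-2) + 1 + 0 + (-1) = 2. So 0 ≥ 2, which is false.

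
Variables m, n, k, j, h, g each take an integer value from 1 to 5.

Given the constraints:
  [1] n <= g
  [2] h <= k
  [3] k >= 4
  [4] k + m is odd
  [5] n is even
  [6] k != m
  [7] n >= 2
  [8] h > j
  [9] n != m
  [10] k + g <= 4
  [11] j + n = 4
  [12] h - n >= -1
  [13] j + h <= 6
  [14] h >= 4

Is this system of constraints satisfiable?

Unsatisfiable

From constraints 2 and 14: k ≥ h ≥ 4. From constraints 1 and 7: g ≥ n ≥ 2. Hence k + g ≥ 6. But constraint 10 requires k + g ≤ 4, and 4 < 6. Contradiction.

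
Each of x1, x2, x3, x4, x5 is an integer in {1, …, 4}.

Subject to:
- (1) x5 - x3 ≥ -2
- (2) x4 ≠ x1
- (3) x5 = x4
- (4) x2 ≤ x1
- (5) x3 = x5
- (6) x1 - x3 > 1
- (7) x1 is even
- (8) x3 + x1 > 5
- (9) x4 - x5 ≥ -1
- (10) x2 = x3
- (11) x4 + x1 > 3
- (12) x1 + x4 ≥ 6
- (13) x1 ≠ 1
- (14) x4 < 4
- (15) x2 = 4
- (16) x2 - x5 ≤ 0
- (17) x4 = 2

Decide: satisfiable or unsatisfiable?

Unsatisfiable

Constraint 15 fixes x2 = 4 and constraint 17 fixes x4 = 2. Constraints 3, 5, and 10 give x2 = x3 = x5 = x4, so x2 = x4. But 4 ≠ 2 — contradiction.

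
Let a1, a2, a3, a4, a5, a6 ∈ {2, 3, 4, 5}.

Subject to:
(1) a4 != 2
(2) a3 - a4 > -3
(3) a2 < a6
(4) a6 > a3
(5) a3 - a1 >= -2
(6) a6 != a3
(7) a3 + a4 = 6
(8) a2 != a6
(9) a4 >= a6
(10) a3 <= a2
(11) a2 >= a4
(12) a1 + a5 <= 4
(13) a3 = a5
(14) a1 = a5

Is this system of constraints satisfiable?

Constraints 3, 9, and 11 give a2 < a6, a6 ≤ a4, a4 ≤ a2. Chaining: a2 < a6 ≤ a4 ≤ a2, which forces a2 < a2 — impossible.

Unsatisfiable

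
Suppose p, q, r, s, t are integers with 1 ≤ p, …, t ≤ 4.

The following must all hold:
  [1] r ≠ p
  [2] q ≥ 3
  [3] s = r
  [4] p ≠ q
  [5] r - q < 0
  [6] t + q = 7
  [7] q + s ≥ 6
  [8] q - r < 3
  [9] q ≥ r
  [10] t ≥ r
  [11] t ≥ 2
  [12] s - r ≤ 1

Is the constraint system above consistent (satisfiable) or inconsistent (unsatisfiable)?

Satisfiable

Try p = 2, q = 4, r = 3, s = 3, t = 3.
Check constraint 5: r - q = -1; constraint 6: t + q = 7; constraint 7: q + s = 7. The remaining constraints are straightforward to verify.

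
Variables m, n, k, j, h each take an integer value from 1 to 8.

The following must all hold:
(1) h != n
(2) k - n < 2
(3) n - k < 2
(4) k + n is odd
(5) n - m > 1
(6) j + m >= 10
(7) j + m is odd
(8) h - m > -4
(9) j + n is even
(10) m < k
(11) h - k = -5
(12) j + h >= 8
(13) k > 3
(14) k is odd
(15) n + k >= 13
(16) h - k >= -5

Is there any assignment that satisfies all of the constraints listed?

Satisfiable

Setting (m, n, k, j, h) = (5, 8, 7, 8, 2) satisfies everything: constraint 2: k - n = -1; constraint 3: n - k = 1, and the others follow.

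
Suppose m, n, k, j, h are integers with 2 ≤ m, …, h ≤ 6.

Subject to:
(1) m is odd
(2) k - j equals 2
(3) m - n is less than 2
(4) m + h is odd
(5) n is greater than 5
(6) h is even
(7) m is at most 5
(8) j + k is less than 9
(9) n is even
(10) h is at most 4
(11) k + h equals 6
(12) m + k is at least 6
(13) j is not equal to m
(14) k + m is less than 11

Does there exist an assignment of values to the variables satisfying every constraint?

Satisfiable

One satisfying assignment is m = 5, n = 6, k = 4, j = 2, h = 2.
For the less obvious constraints — constraint 2: k - j = 2; constraint 3: m - n = -1; constraint 8: j + k = 6 — and the others hold by inspection.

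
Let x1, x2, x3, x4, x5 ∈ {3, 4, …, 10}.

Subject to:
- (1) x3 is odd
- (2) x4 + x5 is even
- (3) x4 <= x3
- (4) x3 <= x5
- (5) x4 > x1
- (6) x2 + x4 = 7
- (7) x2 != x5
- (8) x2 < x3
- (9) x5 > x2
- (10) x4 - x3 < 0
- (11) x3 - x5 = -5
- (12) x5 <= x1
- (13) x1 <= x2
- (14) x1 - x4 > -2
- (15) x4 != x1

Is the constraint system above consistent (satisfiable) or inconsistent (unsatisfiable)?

Constraints 4, 5, 10, and 12 give x4 < x3, x3 ≤ x5, x5 ≤ x1, x1 < x4. Chaining: x4 < x3 ≤ x5 ≤ x1 < x4, which forces x4 < x4 — impossible.

Unsatisfiable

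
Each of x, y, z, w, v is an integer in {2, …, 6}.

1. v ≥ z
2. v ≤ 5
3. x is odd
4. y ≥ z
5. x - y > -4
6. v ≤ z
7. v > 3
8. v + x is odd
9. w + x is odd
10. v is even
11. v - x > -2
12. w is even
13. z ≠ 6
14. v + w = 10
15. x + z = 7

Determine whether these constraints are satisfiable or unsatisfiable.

Setting (x, y, z, w, v) = (3, 5, 4, 6, 4) satisfies everything: constraint 5: x - y = -2; constraint 11: v - x = 1; constraint 14: v + w = 10, and the others follow.

Satisfiable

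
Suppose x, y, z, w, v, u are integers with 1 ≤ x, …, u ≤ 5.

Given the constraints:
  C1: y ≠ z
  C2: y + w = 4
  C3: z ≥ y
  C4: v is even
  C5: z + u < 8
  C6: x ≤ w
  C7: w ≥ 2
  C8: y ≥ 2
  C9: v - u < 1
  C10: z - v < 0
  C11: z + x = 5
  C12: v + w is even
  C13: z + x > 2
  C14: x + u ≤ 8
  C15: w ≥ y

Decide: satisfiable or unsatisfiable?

Satisfiable

Try x = 2, y = 2, z = 3, w = 2, v = 4, u = 4.
Check constraint 2: y + w = 4; constraint 5: z + u = 7. The remaining constraints are straightforward to verify.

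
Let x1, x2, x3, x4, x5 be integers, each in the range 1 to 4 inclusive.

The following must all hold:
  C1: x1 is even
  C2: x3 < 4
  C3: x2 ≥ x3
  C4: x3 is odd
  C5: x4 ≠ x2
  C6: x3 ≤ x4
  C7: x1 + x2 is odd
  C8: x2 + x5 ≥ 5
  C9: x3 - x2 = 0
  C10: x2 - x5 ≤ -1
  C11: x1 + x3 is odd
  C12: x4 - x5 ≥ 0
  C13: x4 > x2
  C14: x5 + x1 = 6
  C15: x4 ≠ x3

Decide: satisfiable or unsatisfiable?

Satisfiable

Setting (x1, x2, x3, x4, x5) = (2, 3, 3, 4, 4) satisfies everything: constraint 8: x2 + x5 = 7; constraint 9: x3 - x2 = 0; constraint 10: x2 - x5 = -1, and the others follow.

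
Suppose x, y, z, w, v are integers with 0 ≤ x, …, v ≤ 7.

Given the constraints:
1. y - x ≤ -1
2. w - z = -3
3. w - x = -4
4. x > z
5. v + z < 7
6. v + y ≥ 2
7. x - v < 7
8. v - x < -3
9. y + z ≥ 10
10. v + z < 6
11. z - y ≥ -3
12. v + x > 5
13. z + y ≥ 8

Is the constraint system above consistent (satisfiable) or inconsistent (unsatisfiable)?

Satisfiable

Try x = 6, y = 5, z = 5, w = 2, v = 0.
Check constraint 1: y - x = -1; constraint 2: w - z = -3; constraint 3: w - x = -4. The remaining constraints are straightforward to verify.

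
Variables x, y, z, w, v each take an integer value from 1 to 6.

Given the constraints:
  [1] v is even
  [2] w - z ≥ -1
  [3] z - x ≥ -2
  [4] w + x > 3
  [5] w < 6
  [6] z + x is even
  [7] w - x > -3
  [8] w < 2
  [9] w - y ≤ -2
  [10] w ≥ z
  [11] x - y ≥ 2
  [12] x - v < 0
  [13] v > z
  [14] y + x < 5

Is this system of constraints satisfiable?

Unsatisfiable

Constraints 2, 3, 9, and 11 give w − z ≥ -1, z − x ≥ -2, x − y ≥ 2, y − w ≥ 2.
Adding all 4 inequalities: the left sides telescope to 0, and the right sides sum to (-1) + (-2) + 2 + 2 = 1. So 0 ≥ 1, which is false.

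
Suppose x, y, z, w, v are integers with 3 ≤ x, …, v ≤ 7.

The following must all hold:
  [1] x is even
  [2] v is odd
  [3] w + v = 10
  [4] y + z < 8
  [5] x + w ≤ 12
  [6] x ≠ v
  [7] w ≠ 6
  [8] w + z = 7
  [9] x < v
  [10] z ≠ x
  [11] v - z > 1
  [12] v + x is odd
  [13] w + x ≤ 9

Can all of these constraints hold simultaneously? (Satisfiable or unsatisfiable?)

Satisfiable

The assignment x = 6, y = 3, z = 4, w = 3, v = 7 works:
  constraint 3 holds since w + v = 10.
  constraint 4 holds since y + z = 7.
The rest check out directly.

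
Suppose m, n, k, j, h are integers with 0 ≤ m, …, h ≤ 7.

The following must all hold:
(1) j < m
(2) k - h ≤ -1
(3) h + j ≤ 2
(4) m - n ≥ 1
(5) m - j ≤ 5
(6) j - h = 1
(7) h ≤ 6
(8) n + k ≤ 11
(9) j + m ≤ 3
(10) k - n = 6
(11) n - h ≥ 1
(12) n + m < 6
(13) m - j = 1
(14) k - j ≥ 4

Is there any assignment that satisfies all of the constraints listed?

Unsatisfiable

Constraints 2, 4, 5, 11, and 14 give m − n ≥ 1, n − h ≥ 1, h − k ≥ 1, k − j ≥ 4, j − m ≥ -5.
Adding all 5 inequalities: the left sides telescope to 0, and the right sides sum to 1 + 1 + 1 + 4 + (-5) = 2. So 0 ≥ 2, which is false.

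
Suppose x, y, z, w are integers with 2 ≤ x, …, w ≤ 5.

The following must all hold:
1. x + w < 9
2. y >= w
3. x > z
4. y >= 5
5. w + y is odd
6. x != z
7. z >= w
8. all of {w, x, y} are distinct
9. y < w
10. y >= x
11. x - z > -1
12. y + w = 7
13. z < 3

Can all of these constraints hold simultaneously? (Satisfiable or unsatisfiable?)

Constraints 3, 7, 9, and 10 give y < w, w ≤ z, z < x, x ≤ y. Chaining: y < w ≤ z < x ≤ y, which forces y < y — impossible.

Unsatisfiable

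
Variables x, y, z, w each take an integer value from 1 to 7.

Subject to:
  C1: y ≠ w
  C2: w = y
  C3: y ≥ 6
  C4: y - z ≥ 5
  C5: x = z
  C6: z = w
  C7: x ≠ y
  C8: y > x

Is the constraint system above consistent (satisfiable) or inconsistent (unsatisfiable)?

Unsatisfiable

From constraints 2, 5, and 6, x = z = w = y, so x = y. But constraint 7 says x ≠ y. Contradiction.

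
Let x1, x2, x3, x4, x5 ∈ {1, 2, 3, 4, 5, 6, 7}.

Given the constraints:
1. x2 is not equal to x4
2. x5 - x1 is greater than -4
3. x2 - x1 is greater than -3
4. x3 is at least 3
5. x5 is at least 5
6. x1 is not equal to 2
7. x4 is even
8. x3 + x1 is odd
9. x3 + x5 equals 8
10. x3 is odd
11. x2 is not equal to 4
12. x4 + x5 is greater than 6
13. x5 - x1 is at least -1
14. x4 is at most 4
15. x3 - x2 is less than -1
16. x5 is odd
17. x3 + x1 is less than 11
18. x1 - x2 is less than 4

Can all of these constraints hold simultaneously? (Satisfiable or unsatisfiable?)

Satisfiable

The assignment x1 = 6, x2 = 5, x3 = 3, x4 = 4, x5 = 5 works:
  constraint 2 holds since x5 - x1 = -1.
  constraint 3 holds since x2 - x1 = -1.
  constraint 9 holds since x3 + x5 = 8.
The rest check out directly.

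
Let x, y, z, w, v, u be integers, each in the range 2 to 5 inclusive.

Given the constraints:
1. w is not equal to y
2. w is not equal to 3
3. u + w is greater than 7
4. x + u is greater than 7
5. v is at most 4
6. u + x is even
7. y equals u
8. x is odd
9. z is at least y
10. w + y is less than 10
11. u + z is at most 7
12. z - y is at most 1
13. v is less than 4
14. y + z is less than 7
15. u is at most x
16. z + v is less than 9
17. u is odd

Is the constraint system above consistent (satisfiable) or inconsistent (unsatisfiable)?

Satisfiable

Take x = 5, y = 3, z = 3, w = 5, v = 3, u = 3. Then constraint 3: u + w = 8; constraint 4: x + u = 8, and every other listed constraint is also met.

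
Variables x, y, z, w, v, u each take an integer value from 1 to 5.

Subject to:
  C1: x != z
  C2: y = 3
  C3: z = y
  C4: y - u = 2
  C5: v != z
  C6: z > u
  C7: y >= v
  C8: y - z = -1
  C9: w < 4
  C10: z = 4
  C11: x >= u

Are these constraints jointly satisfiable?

Constraint 10 fixes z = 4 and constraint 2 fixes y = 3, but constraint 3 requires z = y. Since 4 ≠ 3, contradiction.

Unsatisfiable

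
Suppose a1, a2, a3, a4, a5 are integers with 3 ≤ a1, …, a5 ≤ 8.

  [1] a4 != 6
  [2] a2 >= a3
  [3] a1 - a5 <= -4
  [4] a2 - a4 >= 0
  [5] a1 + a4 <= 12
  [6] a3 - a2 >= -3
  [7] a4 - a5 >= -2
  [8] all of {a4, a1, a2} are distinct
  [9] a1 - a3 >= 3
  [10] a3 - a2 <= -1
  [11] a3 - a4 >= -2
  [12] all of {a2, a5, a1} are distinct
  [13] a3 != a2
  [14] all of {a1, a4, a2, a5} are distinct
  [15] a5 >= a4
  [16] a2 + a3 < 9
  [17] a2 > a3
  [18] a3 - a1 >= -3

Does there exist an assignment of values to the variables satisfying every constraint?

Unsatisfiable

Constraints 3, 4, 6, 7, and 9 give a3 − a2 ≥ -3, a2 − a4 ≥ 0, a4 − a5 ≥ -2, a5 − a1 ≥ 4, a1 − a3 ≥ 3.
Adding all 5 inequalities: the left sides telescope to 0, and the right sides sum to (-3) + 0 + (-2) + 4 + 3 = 2. So 0 ≥ 2, which is false.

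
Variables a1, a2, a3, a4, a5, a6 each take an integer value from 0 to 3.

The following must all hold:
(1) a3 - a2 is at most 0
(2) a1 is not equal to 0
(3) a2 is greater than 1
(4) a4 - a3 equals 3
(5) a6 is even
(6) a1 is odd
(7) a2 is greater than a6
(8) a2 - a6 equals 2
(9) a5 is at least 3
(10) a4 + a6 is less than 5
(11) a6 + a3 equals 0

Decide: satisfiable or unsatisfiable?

Satisfiable

One satisfying assignment is a1 = 3, a2 = 2, a3 = 0, a4 = 3, a5 = 3, a6 = 0.
For the less obvious constraints — constraint 1: a3 - a2 = -2; constraint 4: a4 - a3 = 3; constraint 8: a2 - a6 = 2 — and the others hold by inspection.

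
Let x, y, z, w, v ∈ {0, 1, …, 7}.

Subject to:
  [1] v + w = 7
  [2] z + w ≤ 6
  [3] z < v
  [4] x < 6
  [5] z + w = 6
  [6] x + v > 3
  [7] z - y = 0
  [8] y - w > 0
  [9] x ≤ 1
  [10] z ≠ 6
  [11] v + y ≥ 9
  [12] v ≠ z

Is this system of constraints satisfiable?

Satisfiable

Take x = 1, y = 4, z = 4, w = 2, v = 5. Then constraint 1: v + w = 7; constraint 2: z + w = 6, and every other listed constraint is also met.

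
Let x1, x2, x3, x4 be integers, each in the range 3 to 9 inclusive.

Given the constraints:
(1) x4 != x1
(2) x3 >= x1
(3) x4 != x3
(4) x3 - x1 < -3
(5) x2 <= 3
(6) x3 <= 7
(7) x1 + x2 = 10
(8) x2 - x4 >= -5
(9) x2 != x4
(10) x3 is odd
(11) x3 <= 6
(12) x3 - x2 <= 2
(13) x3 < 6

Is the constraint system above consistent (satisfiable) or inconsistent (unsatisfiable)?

From constraints 2 and 11: x1 ≤ x3 ≤ 6. From constraint 5: x2 ≤ 3. Hence x1 + x2 ≤ 9. But constraint 7 requires x1 + x2 = 10, and 10 > 9. Contradiction.

Unsatisfiable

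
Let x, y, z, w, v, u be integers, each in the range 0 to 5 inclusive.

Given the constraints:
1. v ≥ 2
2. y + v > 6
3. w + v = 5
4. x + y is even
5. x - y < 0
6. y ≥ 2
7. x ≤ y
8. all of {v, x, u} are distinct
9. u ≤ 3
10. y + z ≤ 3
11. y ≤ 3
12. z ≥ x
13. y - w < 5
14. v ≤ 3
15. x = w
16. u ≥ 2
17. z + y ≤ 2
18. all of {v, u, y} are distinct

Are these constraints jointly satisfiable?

Unsatisfiable

Constraints 1, 6, 9, 11, 14, and 16 confine each of v, u, y to the 2 values {2, 3}.
Constraint 18 requires all 3 of them to be distinct, but only 2 values are available — impossible by the pigeonhole principle.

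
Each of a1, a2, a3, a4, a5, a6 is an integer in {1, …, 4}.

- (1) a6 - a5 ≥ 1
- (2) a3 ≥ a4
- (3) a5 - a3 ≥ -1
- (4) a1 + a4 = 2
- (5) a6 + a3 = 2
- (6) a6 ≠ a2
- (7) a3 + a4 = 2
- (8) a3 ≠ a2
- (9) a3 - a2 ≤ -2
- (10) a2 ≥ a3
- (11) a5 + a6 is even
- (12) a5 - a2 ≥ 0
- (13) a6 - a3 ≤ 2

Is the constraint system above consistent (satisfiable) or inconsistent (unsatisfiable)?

Constraints 1, 9, 12, and 13 give a3 − a6 ≥ -2, a6 − a5 ≥ 1, a5 − a2 ≥ 0, a2 − a3 ≥ 2.
Adding all 4 inequalities: the left sides telescope to 0, and the right sides sum to (-2) + 1 + 0 + 2 = 1. So 0 ≥ 1, which is false.

Unsatisfiable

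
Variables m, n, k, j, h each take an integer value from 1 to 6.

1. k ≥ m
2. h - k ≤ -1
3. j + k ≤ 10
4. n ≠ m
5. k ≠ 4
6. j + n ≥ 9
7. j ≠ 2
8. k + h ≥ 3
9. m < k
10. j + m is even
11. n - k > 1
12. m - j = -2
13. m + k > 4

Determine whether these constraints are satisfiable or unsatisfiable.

The assignment m = 2, n = 5, k = 3, j = 4, h = 1 works:
  constraint 2 holds since h - k = -2.
  constraint 3 holds since j + k = 7.
  constraint 6 holds since j + n = 9.
The rest check out directly.

Satisfiable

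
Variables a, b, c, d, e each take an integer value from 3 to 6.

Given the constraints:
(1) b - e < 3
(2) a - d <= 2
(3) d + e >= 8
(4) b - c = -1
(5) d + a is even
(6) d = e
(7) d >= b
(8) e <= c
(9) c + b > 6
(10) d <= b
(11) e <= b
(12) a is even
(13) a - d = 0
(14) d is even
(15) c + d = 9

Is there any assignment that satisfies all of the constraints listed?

Satisfiable

Try a = 4, b = 4, c = 5, d = 4, e = 4.
Check constraint 1: b - e = 0; constraint 2: a - d = 0. The remaining constraints are straightforward to verify.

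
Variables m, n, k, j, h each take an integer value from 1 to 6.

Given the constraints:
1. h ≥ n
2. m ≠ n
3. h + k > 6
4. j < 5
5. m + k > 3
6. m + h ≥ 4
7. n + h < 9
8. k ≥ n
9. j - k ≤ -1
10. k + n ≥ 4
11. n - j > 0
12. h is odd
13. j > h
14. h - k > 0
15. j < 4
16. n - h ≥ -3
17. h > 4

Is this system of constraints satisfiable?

Constraints 8, 11, 13, and 14 give n ≤ k, k < h, h < j, j < n. Chaining: n ≤ k < h < j < n, which forces n < n — impossible.

Unsatisfiable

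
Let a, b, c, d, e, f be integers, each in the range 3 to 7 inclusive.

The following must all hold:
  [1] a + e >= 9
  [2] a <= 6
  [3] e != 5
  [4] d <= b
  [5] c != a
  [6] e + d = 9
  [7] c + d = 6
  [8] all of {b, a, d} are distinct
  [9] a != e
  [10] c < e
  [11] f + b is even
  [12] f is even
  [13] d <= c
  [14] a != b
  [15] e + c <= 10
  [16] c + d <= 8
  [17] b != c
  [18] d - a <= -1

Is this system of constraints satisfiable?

Satisfiable

One satisfying assignment is a = 5, b = 6, c = 3, d = 3, e = 6, f = 6.
For the less obvious constraints — constraint 1: a + e = 11; constraint 6: e + d = 9 — and the others hold by inspection.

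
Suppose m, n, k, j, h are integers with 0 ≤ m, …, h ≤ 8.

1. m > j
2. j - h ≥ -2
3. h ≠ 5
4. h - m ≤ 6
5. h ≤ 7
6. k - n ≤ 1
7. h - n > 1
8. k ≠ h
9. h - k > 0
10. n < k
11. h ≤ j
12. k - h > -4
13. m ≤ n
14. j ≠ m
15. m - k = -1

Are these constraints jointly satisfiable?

Constraints 1, 9, 10, 11, and 13 give j < m, m ≤ n, n < k, k < h, h ≤ j. Chaining: j < m ≤ n < k < h ≤ j, which forces j < j — impossible.

Unsatisfiable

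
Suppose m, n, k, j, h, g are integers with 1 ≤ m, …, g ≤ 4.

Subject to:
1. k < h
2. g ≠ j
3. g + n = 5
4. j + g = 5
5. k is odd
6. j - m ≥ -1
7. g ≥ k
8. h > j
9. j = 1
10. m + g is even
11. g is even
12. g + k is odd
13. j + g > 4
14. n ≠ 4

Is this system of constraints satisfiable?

Satisfiable

One satisfying assignment is m = 2, n = 1, k = 1, j = 1, h = 3, g = 4.
For the less obvious constraints — constraint 3: g + n = 5; constraint 4: j + g = 5 — and the others hold by inspection.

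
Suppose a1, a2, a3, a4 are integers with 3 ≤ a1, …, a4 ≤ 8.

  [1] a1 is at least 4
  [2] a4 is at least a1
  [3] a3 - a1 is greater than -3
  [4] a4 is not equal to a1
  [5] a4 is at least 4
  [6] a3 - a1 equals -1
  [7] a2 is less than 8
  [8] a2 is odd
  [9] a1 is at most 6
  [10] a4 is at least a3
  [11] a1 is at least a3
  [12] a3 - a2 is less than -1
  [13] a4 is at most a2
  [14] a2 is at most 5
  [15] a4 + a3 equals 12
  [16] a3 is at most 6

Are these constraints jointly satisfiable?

From constraints 13 and 14: a4 ≤ a2 ≤ 5. From constraints 9 and 11: a3 ≤ a1 ≤ 6. Hence a4 + a3 ≤ 11. But constraint 15 requires a4 + a3 = 12, and 12 > 11. Contradiction.

Unsatisfiable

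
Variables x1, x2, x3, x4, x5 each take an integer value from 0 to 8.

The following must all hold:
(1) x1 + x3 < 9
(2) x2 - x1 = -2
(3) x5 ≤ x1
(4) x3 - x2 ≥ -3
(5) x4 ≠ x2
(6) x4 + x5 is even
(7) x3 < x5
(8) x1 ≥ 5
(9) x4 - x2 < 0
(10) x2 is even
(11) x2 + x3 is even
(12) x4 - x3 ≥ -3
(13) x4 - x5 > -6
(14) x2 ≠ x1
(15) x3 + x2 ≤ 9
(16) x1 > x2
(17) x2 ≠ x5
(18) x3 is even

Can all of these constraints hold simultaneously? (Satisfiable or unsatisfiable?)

Satisfiable

Take x1 = 6, x2 = 4, x3 = 2, x4 = 2, x5 = 6. Then constraint 1: x1 + x3 = 8; constraint 2: x2 - x1 = -2, and every other listed constraint is also met.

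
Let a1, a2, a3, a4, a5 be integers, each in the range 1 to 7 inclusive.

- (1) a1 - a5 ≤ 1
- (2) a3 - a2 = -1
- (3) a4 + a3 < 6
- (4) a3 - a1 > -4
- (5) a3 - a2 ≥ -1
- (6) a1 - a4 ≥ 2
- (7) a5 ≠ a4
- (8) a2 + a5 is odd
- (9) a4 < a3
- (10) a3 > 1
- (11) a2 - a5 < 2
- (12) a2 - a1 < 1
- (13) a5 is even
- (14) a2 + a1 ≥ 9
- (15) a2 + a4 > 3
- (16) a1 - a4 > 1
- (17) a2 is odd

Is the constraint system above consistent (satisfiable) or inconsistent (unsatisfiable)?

One satisfying assignment is a1 = 5, a2 = 5, a3 = 4, a4 = 1, a5 = 6.
For the less obvious constraints — constraint 1: a1 - a5 = -1; constraint 2: a3 - a2 = -1; constraint 3: a4 + a3 = 5 — and the others hold by inspection.

Satisfiable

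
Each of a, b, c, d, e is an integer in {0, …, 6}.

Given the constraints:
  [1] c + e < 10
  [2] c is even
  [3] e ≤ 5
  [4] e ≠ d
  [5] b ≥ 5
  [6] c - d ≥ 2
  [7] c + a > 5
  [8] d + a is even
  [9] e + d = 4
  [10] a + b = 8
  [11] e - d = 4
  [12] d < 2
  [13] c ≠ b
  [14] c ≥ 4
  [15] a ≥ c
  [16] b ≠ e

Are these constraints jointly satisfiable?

Unsatisfiable

From constraints 14 and 15: a ≥ c ≥ 4. From constraint 5: b ≥ 5. Hence a + b ≥ 9. But constraint 10 requires a + b = 8, and 8 < 9. Contradiction.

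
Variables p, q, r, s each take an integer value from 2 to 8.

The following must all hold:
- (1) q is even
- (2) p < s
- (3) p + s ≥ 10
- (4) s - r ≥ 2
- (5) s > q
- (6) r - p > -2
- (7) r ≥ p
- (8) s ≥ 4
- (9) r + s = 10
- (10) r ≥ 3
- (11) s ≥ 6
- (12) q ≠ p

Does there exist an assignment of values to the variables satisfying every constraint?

Satisfiable

The assignment p = 3, q = 6, r = 3, s = 7 works:
  constraint 3 holds since p + s = 10.
  constraint 4 holds since s - r = 4.
The rest check out directly.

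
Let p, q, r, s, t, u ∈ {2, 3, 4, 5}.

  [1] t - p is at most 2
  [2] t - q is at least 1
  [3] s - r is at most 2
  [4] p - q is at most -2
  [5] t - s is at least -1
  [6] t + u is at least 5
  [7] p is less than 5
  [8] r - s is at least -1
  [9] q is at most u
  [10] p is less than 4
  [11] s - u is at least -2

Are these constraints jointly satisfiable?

Constraints 1, 2, and 4 give t − q ≥ 1, q − p ≥ 2, p − t ≥ -2.
Adding all 3 inequalities: the left sides telescope to 0, and the right sides sum to 1 + 2 + (-2) = 1. So 0 ≥ 1, which is false.

Unsatisfiable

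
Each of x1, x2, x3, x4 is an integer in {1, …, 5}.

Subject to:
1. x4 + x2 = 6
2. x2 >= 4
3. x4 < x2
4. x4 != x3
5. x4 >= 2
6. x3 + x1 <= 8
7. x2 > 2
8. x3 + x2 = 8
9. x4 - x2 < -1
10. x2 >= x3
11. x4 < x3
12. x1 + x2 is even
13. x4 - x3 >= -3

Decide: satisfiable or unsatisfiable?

Satisfiable

The assignment x1 = 4, x2 = 4, x3 = 4, x4 = 2 works:
  constraint 1 holds since x4 + x2 = 6.
  constraint 6 holds since x3 + x1 = 8.
The rest check out directly.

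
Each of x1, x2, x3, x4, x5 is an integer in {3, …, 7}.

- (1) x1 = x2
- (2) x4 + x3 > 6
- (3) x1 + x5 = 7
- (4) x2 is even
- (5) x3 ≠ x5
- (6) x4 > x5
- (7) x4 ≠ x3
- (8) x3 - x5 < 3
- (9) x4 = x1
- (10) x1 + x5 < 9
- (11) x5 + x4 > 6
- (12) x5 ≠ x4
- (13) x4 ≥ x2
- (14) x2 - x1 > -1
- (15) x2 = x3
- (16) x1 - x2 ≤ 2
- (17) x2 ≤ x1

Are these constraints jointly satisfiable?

Unsatisfiable

From constraints 1, 9, and 15, x4 = x1 = x2 = x3, so x4 = x3. But constraint 7 says x4 ≠ x3. Contradiction.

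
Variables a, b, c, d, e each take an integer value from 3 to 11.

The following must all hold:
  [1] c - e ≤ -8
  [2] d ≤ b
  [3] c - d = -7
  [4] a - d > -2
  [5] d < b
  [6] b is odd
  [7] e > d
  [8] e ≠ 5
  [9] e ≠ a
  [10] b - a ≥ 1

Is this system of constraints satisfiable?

One satisfying assignment is a = 10, b = 11, c = 3, d = 10, e = 11.
For the less obvious constraints — constraint 1: c - e = -8; constraint 3: c - d = -7; constraint 4: a - d = 0 — and the others hold by inspection.

Satisfiable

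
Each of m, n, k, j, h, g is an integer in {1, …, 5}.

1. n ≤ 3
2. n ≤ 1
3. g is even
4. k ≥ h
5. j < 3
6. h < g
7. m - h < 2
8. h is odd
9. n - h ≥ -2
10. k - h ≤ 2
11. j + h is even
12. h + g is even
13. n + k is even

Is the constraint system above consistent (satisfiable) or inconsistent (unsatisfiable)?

Unsatisfiable

Constraint 8 makes h odd and constraint 3 makes g even, so h + g must be odd. Constraint 12 says h + g is even — contradiction.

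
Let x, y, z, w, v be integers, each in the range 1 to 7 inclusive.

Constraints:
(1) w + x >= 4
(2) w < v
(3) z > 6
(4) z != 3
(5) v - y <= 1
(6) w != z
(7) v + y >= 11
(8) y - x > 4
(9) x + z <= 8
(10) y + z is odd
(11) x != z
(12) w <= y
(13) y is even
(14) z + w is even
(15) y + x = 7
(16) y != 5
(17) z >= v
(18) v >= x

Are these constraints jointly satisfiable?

Satisfiable

Take x = 1, y = 6, z = 7, w = 3, v = 7. Then constraint 1: w + x = 4; constraint 5: v - y = 1; constraint 7: v + y = 13, and every other listed constraint is also met.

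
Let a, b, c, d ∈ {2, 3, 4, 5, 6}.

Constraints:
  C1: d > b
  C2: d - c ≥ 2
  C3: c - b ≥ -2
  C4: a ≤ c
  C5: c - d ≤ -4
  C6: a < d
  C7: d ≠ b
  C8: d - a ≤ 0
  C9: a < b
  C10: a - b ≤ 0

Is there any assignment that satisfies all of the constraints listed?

Constraints 3, 5, 8, and 10 give c − b ≥ -2, b − a ≥ 0, a − d ≥ 0, d − c ≥ 4.
Adding all 4 inequalities: the left sides telescope to 0, and the right sides sum to (-2) + 0 + 0 + 4 = 2. So 0 ≥ 2, which is false.

Unsatisfiable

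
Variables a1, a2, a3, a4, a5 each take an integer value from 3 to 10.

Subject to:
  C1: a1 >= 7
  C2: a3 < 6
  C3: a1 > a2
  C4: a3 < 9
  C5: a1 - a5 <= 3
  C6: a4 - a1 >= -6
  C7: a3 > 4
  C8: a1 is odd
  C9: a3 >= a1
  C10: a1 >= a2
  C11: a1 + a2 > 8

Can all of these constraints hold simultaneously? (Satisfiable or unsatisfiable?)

From constraints 1 and 9: a3 ≥ a1 and a1 ≥ 7, so a3 ≥ 7. From constraint 2: a3 ≤ 5. But 5 < 7, so no value of a3 works.

Unsatisfiable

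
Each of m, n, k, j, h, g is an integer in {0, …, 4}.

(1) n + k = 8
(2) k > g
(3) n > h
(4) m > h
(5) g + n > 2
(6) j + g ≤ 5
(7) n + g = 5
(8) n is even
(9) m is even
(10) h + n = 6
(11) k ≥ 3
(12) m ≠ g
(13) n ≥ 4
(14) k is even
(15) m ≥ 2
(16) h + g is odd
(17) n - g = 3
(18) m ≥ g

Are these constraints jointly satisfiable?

Satisfiable

The assignment m = 4, n = 4, k = 4, j = 1, h = 2, g = 1 works:
  constraint 1 holds since n + k = 8.
  constraint 5 holds since g + n = 5.
The rest check out directly.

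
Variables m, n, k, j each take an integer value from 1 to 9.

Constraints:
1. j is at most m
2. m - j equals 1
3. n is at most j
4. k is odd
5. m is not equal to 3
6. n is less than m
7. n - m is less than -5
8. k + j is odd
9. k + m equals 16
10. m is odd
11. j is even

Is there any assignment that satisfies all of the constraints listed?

Take m = 9, n = 1, k = 7, j = 8. Then constraint 2: m - j = 1; constraint 7: n - m = -8, and every other listed constraint is also met.

Satisfiable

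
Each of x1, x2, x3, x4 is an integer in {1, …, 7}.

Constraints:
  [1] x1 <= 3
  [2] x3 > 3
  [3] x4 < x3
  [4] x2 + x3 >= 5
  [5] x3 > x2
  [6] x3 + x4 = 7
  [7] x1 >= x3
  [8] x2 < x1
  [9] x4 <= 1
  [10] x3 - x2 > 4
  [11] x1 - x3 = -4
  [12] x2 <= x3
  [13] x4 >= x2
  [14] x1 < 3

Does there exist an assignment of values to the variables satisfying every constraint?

Unsatisfiable

From constraints 9 and 13: x2 ≤ x4 ≤ 1. From constraints 1 and 7: x3 ≤ x1 ≤ 3. Hence x2 + x3 ≤ 4. But constraint 4 requires x2 + x3 ≥ 5, and 5 > 4. Contradiction.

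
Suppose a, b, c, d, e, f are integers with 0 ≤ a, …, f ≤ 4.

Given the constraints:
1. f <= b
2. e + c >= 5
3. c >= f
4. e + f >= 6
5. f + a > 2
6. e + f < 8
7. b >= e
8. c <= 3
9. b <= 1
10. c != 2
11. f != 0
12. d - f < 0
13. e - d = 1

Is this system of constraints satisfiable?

Unsatisfiable

From constraints 7 and 9: e ≤ b ≤ 1. From constraints 3 and 8: f ≤ c ≤ 3. Hence e + f ≤ 4. But constraint 4 requires e + f ≥ 6, and 6 > 4. Contradiction.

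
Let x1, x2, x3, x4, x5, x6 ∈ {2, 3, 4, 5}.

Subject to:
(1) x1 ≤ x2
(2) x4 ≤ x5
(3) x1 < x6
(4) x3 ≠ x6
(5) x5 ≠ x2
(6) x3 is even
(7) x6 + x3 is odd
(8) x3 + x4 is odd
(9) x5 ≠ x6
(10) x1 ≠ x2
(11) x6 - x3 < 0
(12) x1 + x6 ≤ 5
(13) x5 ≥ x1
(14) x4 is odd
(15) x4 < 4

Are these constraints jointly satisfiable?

Satisfiable

The assignment x1 = 2, x2 = 3, x3 = 4, x4 = 3, x5 = 5, x6 = 3 works:
  constraint 6 holds since x3 = 4 is even.
  constraint 11 holds since x6 - x3 = -1.
  constraint 12 holds since x1 + x6 = 5.
The rest check out directly.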